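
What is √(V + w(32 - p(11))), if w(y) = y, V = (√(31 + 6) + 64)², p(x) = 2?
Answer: √(4163 + 128*√37) ≈ 70.297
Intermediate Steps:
V = (64 + √37)² (V = (√37 + 64)² = (64 + √37)² ≈ 4911.6)
√(V + w(32 - p(11))) = √((64 + √37)² + (32 - 1*2)) = √((64 + √37)² + (32 - 2)) = √((64 + √37)² + 30) = √(30 + (64 + √37)²)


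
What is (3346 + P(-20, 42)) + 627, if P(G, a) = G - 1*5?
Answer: 3948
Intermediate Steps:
P(G, a) = -5 + G (P(G, a) = G - 5 = -5 + G)
(3346 + P(-20, 42)) + 627 = (3346 + (-5 - 20)) + 627 = (3346 - 25) + 627 = 3321 + 627 = 3948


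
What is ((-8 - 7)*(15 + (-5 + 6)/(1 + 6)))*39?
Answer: -62010/7 ≈ -8858.6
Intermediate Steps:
((-8 - 7)*(15 + (-5 + 6)/(1 + 6)))*39 = -15*(15 + 1/7)*39 = -15*(15 + (⅐)*1)*39 = -15*(15 + ⅐)*39 = -15*106/7*39 = -1590/7*39 = -62010/7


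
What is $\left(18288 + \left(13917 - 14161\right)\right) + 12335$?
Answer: $30379$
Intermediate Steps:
$\left(18288 + \left(13917 - 14161\right)\right) + 12335 = \left(18288 - 244\right) + 12335 = 18044 + 12335 = 30379$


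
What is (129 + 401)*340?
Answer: 180200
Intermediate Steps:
(129 + 401)*340 = 530*340 = 180200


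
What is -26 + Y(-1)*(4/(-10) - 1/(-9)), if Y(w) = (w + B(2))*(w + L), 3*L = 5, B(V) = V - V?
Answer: -3484/135 ≈ -25.807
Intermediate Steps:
B(V) = 0
L = 5/3 (L = (⅓)*5 = 5/3 ≈ 1.6667)
Y(w) = w*(5/3 + w) (Y(w) = (w + 0)*(w + 5/3) = w*(5/3 + w))
-26 + Y(-1)*(4/(-10) - 1/(-9)) = -26 + ((⅓)*(-1)*(5 + 3*(-1)))*(4/(-10) - 1/(-9)) = -26 + ((⅓)*(-1)*(5 - 3))*(4*(-⅒) - 1*(-⅑)) = -26 + ((⅓)*(-1)*2)*(-⅖ + ⅑) = -26 - ⅔*(-13/45) = -26 + 26/135 = -3484/135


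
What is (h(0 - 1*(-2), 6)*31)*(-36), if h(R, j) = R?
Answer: -2232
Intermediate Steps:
(h(0 - 1*(-2), 6)*31)*(-36) = ((0 - 1*(-2))*31)*(-36) = ((0 + 2)*31)*(-36) = (2*31)*(-36) = 62*(-36) = -2232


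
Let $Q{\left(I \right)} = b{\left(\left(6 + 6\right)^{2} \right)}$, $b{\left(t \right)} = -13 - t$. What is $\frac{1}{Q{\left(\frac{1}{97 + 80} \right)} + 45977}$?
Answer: $\frac{1}{45820} \approx 2.1825 \cdot 10^{-5}$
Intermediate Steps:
$Q{\left(I \right)} = -157$ ($Q{\left(I \right)} = -13 - \left(6 + 6\right)^{2} = -13 - 12^{2} = -13 - 144 = -157$)
$\frac{1}{Q{\left(\frac{1}{97 + 80} \right)} + 45977} = \frac{1}{-157 + 45977} = \frac{1}{45820}$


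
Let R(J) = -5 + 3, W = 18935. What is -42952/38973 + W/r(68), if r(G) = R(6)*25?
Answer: -148020271/389730 ≈ -379.80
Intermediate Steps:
R(J) = -2
r(G) = -50 (r(G) = -2*25 = -50)
-42952/38973 + W/r(68) = -42952/38973 + 18935/(-50) = -42952*1/38973 + 18935*(-1/50) = -42952/38973 - 3787/10 = -148020271/389730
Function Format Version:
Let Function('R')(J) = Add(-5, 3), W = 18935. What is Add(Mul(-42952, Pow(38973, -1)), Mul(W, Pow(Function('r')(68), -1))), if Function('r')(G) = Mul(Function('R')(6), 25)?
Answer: Rational(-148020271, 389730) ≈ -379.80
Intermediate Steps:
Function('R')(J) = -2
Function('r')(G) = -50 (Function('r')(G) = Mul(-2, 25) = -50)
Add(Mul(-42952, Pow(38973, -1)), Mul(W, Pow(Function('r')(68), -1))) = Add(Mul(-42952, Pow(38973, -1)), Mul(18935, Pow(-50, -1))) = Add(Mul(-42952, Rational(1, 38973)), Mul(18935, Rational(-1, 50))) = Add(Rational(-42952, 38973), Rational(-3787, 10)) = Rational(-148020271, 389730)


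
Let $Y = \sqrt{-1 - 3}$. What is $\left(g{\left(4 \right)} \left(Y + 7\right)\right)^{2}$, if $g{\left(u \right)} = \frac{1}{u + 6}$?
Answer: $\frac{9}{20} + \frac{7 i}{25} \approx 0.45 + 0.28 i$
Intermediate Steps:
$g{\left(u \right)} = \frac{1}{6 + u}$
$Y = 2 i$ ($Y = \sqrt{-4} = 2 i \approx 2.0 i$)
$\left(g{\left(4 \right)} \left(Y + 7\right)\right)^{2} = \left(\frac{2 i + 7}{6 + 4}\right)^{2} = \left(\frac{7 + 2 i}{10}\right)^{2} = \left(\frac{7}{10} + \frac{i}{5}\right)^{2}$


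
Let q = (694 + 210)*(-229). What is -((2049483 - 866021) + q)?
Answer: -976446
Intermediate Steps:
q = -207016 (q = 904*(-229) = -207016)
-((2049483 - 866021) + q) = -((2049483 - 866021) - 207016) = -(1183462 - 207016) = -1*976446 = -976446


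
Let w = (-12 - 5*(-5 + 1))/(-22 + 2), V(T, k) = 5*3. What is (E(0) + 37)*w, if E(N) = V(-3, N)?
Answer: -104/5 ≈ -20.800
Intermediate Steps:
V(T, k) = 15
E(N) = 15
w = -2/5 (w = (-12 - 5*(-4))/(-20) = (-12 + 20)*(-1/20) = 8*(-1/20) = -2/5 ≈ -0.40000)
(E(0) + 37)*w = (15 + 37)*(-2/5) = 52*(-2/5) = -104/5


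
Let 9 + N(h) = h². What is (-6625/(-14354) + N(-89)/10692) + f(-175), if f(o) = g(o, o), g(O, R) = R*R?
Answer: 1175073512087/38368242 ≈ 30626.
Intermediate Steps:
g(O, R) = R²
N(h) = -9 + h²
f(o) = o²
(-6625/(-14354) + N(-89)/10692) + f(-175) = (-6625/(-14354) + (-9 + (-89)²)/10692) + (-175)² = (-6625*(-1/14354) + (-9 + 7921)*(1/10692)) + 30625 = (6625/14354 + 7912*(1/10692)) + 30625 = (6625/14354 + 1978/2673) + 30625 = 46100837/38368242 + 30625 = 1175073512087/38368242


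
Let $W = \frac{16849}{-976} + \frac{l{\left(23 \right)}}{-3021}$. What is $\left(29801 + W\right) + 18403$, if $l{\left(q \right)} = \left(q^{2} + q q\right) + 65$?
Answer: $\frac{142077304307}{2948496} \approx 48186.0$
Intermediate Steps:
$l{\left(q \right)} = 65 + 2 q^{2}$ ($l{\left(q \right)} = \left(q^{2} + q^{2}\right) + 65 = 2 q^{2} + 65 = 65 + 2 q^{2}$)
$W = - \frac{51996877}{2948496}$ ($W = \frac{16849}{-976} + \frac{65 + 2 \cdot 23^{2}}{-3021} = 16849 \left(- \frac{1}{976}\right) + \left(65 + 2 \cdot 529\right) \left(- \frac{1}{3021}\right) = - \frac{16849}{976} + \left(65 + 1058\right) \left(- \frac{1}{3021}\right) = - \frac{16849}{976} + 1123 \left(- \frac{1}{3021}\right) = - \frac{16849}{976} - \frac{1123}{3021} = - \frac{51996877}{2948496} \approx -17.635$)
$\left(29801 + W\right) + 18403 = \left(29801 - \frac{51996877}{2948496}\right) + 18403 = \frac{87816132419}{2948496} + 18403 = \frac{142077304307}{2948496}$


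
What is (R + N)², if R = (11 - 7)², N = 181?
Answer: 38809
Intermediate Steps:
R = 16 (R = 4² = 16)
(R + N)² = (16 + 181)² = 197² = 38809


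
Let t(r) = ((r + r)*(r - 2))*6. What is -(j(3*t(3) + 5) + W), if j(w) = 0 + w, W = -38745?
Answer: 38632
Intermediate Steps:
t(r) = 12*r*(-2 + r) (t(r) = ((2*r)*(-2 + r))*6 = (2*r*(-2 + r))*6 = 12*r*(-2 + r))
j(w) = w
-(j(3*t(3) + 5) + W) = -((3*(12*3*(-2 + 3)) + 5) - 38745) = -((3*(12*3*1) + 5) - 38745) = -((3*36 + 5) - 38745) = -((108 + 5) - 38745) = -(113 - 38745) = -1*(-38632) = 38632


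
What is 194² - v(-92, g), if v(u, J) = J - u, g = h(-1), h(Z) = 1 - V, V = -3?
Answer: 37540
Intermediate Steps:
h(Z) = 4 (h(Z) = 1 - 1*(-3) = 1 + 3 = 4)
g = 4
194² - v(-92, g) = 194² - (4 - 1*(-92)) = 37636 - (4 + 92) = 37636 - 1*96 = 37636 - 96 = 37540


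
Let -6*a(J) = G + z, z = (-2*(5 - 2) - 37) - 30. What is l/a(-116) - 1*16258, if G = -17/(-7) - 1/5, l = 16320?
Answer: -36843866/2477 ≈ -14874.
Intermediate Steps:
G = 78/35 (G = -17*(-1/7) - 1*1/5 = 17/7 - 1/5 = 78/35 ≈ 2.2286)
z = -73 (z = (-2*3 - 37) - 30 = (-6 - 37) - 30 = -43 - 30 = -73)
a(J) = 2477/210 (a(J) = -(78/35 - 73)/6 = -1/6*(-2477/35) = 2477/210)
l/a(-116) - 1*16258 = 16320/(2477/210) - 1*16258 = 16320*(210/2477) - 16258 = 3427200/2477 - 16258 = -36843866/2477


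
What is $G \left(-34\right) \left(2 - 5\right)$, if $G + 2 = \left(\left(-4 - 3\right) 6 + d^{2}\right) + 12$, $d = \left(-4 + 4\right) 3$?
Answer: $-3264$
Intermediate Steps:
$d = 0$ ($d = 0 \cdot 3 = 0$)
$G = -32$ ($G = -2 + \left(\left(\left(-4 - 3\right) 6 + 0^{2}\right) + 12\right) = -2 + \left(\left(\left(-7\right) 6 + 0\right) + 12\right) = -2 + \left(\left(-42 + 0\right) + 12\right) = -2 + \left(-42 + 12\right) = -2 - 30 = -32$)
$G \left(-34\right) \left(2 - 5\right) = \left(-32\right) \left(-34\right) \left(2 - 5\right) = 1088 \left(-3\right) = -3264$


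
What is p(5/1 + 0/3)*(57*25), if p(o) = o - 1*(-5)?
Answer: 14250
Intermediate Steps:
p(o) = 5 + o (p(o) = o + 5 = 5 + o)
p(5/1 + 0/3)*(57*25) = (5 + (5/1 + 0/3))*(57*25) = (5 + (5*1 + 0*(1/3)))*1425 = (5 + (5 + 0))*1425 = (5 + 5)*1425 = 10*1425 = 14250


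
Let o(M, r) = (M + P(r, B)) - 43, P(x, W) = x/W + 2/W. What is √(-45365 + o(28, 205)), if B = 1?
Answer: I*√45173 ≈ 212.54*I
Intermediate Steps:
P(x, W) = 2/W + x/W
o(M, r) = -41 + M + r (o(M, r) = (M + (2 + r)/1) - 43 = (M + 1*(2 + r)) - 43 = (M + (2 + r)) - 43 = (2 + M + r) - 43 = -41 + M + r)
√(-45365 + o(28, 205)) = √(-45365 + (-41 + 28 + 205)) = √(-45365 + 192) = √(-45173) = I*√45173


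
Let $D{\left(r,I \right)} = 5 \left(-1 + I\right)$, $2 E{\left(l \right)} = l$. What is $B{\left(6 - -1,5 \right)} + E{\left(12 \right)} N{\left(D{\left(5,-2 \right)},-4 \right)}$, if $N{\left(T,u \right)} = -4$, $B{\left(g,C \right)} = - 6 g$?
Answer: $-66$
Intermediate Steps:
$E{\left(l \right)} = \frac{l}{2}$
$D{\left(r,I \right)} = -5 + 5 I$
$B{\left(6 - -1,5 \right)} + E{\left(12 \right)} N{\left(D{\left(5,-2 \right)},-4 \right)} = - 6 \left(6 - -1\right) + \frac{1}{2} \cdot 12 \left(-4\right) = - 6 \left(6 + 1\right) + 6 \left(-4\right) = \left(-6\right) 7 - 24 = -42 - 24 = -66$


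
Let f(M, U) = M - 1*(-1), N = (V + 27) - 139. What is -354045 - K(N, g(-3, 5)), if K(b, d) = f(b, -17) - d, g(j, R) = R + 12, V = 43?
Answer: -353960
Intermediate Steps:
g(j, R) = 12 + R
N = -69 (N = (43 + 27) - 139 = 70 - 139 = -69)
f(M, U) = 1 + M (f(M, U) = M + 1 = 1 + M)
K(b, d) = 1 + b - d (K(b, d) = (1 + b) - d = 1 + b - d)
-354045 - K(N, g(-3, 5)) = -354045 - (1 - 69 - (12 + 5)) = -354045 - (1 - 69 - 1*17) = -354045 - (1 - 69 - 17) = -354045 - 1*(-85) = -354045 + 85 = -353960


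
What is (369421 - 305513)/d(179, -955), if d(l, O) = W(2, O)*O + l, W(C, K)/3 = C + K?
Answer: 15977/682631 ≈ 0.023405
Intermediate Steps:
W(C, K) = 3*C + 3*K (W(C, K) = 3*(C + K) = 3*C + 3*K)
d(l, O) = l + O*(6 + 3*O) (d(l, O) = (3*2 + 3*O)*O + l = (6 + 3*O)*O + l = O*(6 + 3*O) + l = l + O*(6 + 3*O))
(369421 - 305513)/d(179, -955) = (369421 - 305513)/(179 + 3*(-955)*(2 - 955)) = 63908/(179 + 3*(-955)*(-953)) = 63908/(179 + 2730345) = 63908/2730524 = 63908*(1/2730524) = 15977/682631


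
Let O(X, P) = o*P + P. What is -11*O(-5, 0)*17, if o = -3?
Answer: 0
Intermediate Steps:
O(X, P) = -2*P (O(X, P) = -3*P + P = -2*P)
-11*O(-5, 0)*17 = -(-22)*0*17 = -11*0*17 = 0*17 = 0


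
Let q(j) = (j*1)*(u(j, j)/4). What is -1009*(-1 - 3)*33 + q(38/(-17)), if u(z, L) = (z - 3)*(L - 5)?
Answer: 1308497295/9826 ≈ 1.3317e+5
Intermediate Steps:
u(z, L) = (-5 + L)*(-3 + z) (u(z, L) = (-3 + z)*(-5 + L) = (-5 + L)*(-3 + z))
q(j) = j*(15/4 - 2*j + j²/4) (q(j) = (j*1)*((15 - 5*j - 3*j + j*j)/4) = j*((15 - 5*j - 3*j + j²)*(¼)) = j*((15 + j² - 8*j)*(¼)) = j*(15/4 - 2*j + j²/4))
-1009*(-1 - 3)*33 + q(38/(-17)) = -1009*(-1 - 3)*33 + (38/(-17))*(15 + (38/(-17))² - 304/(-17))/4 = -(-4036)*33 + (38*(-1/17))*(15 + (38*(-1/17))² - 304*(-1)/17)/4 = -1009*(-132) + (¼)*(-38/17)*(15 + (-38/17)² - 8*(-38/17)) = 133188 + (¼)*(-38/17)*(15 + 1444/289 + 304/17) = 133188 + (¼)*(-38/17)*(10947/289) = 133188 - 207993/9826 = 1308497295/9826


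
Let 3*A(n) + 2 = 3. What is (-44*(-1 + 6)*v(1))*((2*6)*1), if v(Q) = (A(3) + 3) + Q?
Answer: -11440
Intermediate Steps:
A(n) = 1/3 (A(n) = -2/3 + (1/3)*3 = -2/3 + 1 = 1/3)
v(Q) = 10/3 + Q (v(Q) = (1/3 + 3) + Q = 10/3 + Q)
(-44*(-1 + 6)*v(1))*((2*6)*1) = (-44*(-1 + 6)*(10/3 + 1))*((2*6)*1) = (-220*13/3)*(12*1) = -44*65/3*12 = -2860/3*12 = -11440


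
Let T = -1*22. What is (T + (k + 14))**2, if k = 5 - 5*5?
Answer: 784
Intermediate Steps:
T = -22
k = -20 (k = 5 - 25 = -20)
(T + (k + 14))**2 = (-22 + (-20 + 14))**2 = (-22 - 6)**2 = (-28)**2 = 784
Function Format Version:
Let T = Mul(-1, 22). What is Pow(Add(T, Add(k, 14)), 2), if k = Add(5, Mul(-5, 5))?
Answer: 784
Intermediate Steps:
T = -22
k = -20 (k = Add(5, -25) = -20)
Pow(Add(T, Add(k, 14)), 2) = Pow(Add(-22, Add(-20, 14)), 2) = Pow(Add(-22, -6), 2) = Pow(-28, 2) = 784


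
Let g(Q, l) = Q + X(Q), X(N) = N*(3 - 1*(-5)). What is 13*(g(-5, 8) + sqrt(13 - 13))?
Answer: -585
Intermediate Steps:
X(N) = 8*N (X(N) = N*(3 + 5) = N*8 = 8*N)
g(Q, l) = 9*Q (g(Q, l) = Q + 8*Q = 9*Q)
13*(g(-5, 8) + sqrt(13 - 13)) = 13*(9*(-5) + sqrt(13 - 13)) = 13*(-45 + sqrt(0)) = 13*(-45 + 0) = 13*(-45) = -585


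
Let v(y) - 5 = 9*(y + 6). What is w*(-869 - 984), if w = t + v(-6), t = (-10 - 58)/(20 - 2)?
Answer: -20383/9 ≈ -2264.8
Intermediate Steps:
t = -34/9 (t = -68/18 = -68*1/18 = -34/9 ≈ -3.7778)
v(y) = 59 + 9*y (v(y) = 5 + 9*(y + 6) = 5 + 9*(6 + y) = 5 + (54 + 9*y) = 59 + 9*y)
w = 11/9 (w = -34/9 + (59 + 9*(-6)) = -34/9 + (59 - 54) = -34/9 + 5 = 11/9 ≈ 1.2222)
w*(-869 - 984) = 11*(-869 - 984)/9 = (11/9)*(-1853) = -20383/9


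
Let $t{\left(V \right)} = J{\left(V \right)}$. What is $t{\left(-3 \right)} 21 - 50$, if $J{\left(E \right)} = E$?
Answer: $-113$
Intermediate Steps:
$t{\left(V \right)} = V$
$t{\left(-3 \right)} 21 - 50 = \left(-3\right) 21 - 50 = -63 - 50 = -113$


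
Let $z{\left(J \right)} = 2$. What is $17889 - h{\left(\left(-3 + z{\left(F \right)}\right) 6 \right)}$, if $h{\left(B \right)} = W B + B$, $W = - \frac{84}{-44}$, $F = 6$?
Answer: $\frac{196971}{11} \approx 17906.0$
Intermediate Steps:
$W = \frac{21}{11}$ ($W = \left(-84\right) \left(- \frac{1}{44}\right) = \frac{21}{11} \approx 1.9091$)
$h{\left(B \right)} = \frac{32 B}{11}$ ($h{\left(B \right)} = \frac{21 B}{11} + B = \frac{32 B}{11}$)
$17889 - h{\left(\left(-3 + z{\left(F \right)}\right) 6 \right)} = 17889 - \frac{32 \left(-3 + 2\right) 6}{11} = 17889 - \frac{32 \left(\left(-1\right) 6\right)}{11} = 17889 - \frac{32}{11} \left(-6\right) = 17889 - - \frac{192}{11} = 17889 + \frac{192}{11} = \frac{196971}{11}$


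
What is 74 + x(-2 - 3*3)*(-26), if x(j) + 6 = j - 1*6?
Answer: 672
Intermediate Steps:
x(j) = -12 + j (x(j) = -6 + (j - 1*6) = -6 + (j - 6) = -6 + (-6 + j) = -12 + j)
74 + x(-2 - 3*3)*(-26) = 74 + (-12 + (-2 - 3*3))*(-26) = 74 + (-12 + (-2 - 9))*(-26) = 74 + (-12 - 11)*(-26) = 74 - 23*(-26) = 74 + 598 = 672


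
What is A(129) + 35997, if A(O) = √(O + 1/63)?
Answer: 35997 + 8*√889/21 ≈ 36008.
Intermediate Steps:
A(O) = √(1/63 + O) (A(O) = √(O + 1/63) = √(1/63 + O))
A(129) + 35997 = √(7 + 441*129)/21 + 35997 = √(7 + 56889)/21 + 35997 = √56896/21 + 35997 = (8*√889)/21 + 35997 = 8*√889/21 + 35997 = 35997 + 8*√889/21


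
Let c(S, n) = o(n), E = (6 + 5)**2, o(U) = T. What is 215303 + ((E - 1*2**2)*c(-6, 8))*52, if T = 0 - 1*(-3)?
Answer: 233555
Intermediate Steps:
T = 3 (T = 0 + 3 = 3)
o(U) = 3
E = 121 (E = 11**2 = 121)
c(S, n) = 3
215303 + ((E - 1*2**2)*c(-6, 8))*52 = 215303 + ((121 - 1*2**2)*3)*52 = 215303 + ((121 - 1*4)*3)*52 = 215303 + ((121 - 4)*3)*52 = 215303 + (117*3)*52 = 215303 + 351*52 = 215303 + 18252 = 233555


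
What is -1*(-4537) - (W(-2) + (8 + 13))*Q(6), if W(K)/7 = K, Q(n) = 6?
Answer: 4495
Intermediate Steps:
W(K) = 7*K
-1*(-4537) - (W(-2) + (8 + 13))*Q(6) = -1*(-4537) - (7*(-2) + (8 + 13))*6 = 4537 - (-14 + 21)*6 = 4537 - 7*6 = 4537 - 1*42 = 4537 - 42 = 4495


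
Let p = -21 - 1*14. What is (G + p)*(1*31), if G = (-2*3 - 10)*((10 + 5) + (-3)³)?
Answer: 4867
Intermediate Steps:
G = 192 (G = (-6 - 10)*(15 - 27) = -16*(-12) = 192)
p = -35 (p = -21 - 14 = -35)
(G + p)*(1*31) = (192 - 35)*(1*31) = 157*31 = 4867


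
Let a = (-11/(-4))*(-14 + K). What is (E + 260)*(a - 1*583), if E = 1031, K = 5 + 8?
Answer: -3024813/4 ≈ -7.5620e+5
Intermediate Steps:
K = 13
a = -11/4 (a = (-11/(-4))*(-14 + 13) = -11*(-1/4)*(-1) = (11/4)*(-1) = -11/4 ≈ -2.7500)
(E + 260)*(a - 1*583) = (1031 + 260)*(-11/4 - 1*583) = 1291*(-11/4 - 583) = 1291*(-2343/4) = -3024813/4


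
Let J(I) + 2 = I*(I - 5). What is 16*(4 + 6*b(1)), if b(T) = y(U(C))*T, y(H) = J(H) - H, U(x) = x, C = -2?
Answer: 1408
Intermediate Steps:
J(I) = -2 + I*(-5 + I) (J(I) = -2 + I*(I - 5) = -2 + I*(-5 + I))
y(H) = -2 + H² - 6*H (y(H) = (-2 + H² - 5*H) - H = -2 + H² - 6*H)
b(T) = 14*T (b(T) = (-2 + (-2)² - 6*(-2))*T = (-2 + 4 + 12)*T = 14*T)
16*(4 + 6*b(1)) = 16*(4 + 6*(14*1)) = 16*(4 + 6*14) = 16*(4 + 84) = 16*88 = 1408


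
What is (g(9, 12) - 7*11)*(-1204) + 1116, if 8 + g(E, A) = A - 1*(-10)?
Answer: 76968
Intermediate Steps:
g(E, A) = 2 + A (g(E, A) = -8 + (A - 1*(-10)) = -8 + (A + 10) = -8 + (10 + A) = 2 + A)
(g(9, 12) - 7*11)*(-1204) + 1116 = ((2 + 12) - 7*11)*(-1204) + 1116 = (14 - 1*77)*(-1204) + 1116 = (14 - 77)*(-1204) + 1116 = -63*(-1204) + 1116 = 75852 + 1116 = 76968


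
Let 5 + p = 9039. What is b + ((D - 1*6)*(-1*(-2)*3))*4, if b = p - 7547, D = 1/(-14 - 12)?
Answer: 17447/13 ≈ 1342.1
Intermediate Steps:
p = 9034 (p = -5 + 9039 = 9034)
D = -1/26 (D = 1/(-26) = -1/26 ≈ -0.038462)
b = 1487 (b = 9034 - 7547 = 1487)
b + ((D - 1*6)*(-1*(-2)*3))*4 = 1487 + ((-1/26 - 1*6)*(-1*(-2)*3))*4 = 1487 + ((-1/26 - 6)*(2*3))*4 = 1487 - 157/26*6*4 = 1487 - 471/13*4 = 1487 - 1884/13 = 17447/13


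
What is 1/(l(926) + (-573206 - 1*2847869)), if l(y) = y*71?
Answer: -1/3355329 ≈ -2.9803e-7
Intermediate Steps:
l(y) = 71*y
1/(l(926) + (-573206 - 1*2847869)) = 1/(71*926 + (-573206 - 1*2847869)) = 1/(65746 + (-573206 - 2847869)) = 1/(65746 - 3421075) = 1/(-3355329) = -1/3355329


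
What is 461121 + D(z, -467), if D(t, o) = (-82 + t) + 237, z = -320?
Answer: 460956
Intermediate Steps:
D(t, o) = 155 + t
461121 + D(z, -467) = 461121 + (155 - 320) = 461121 - 165 = 460956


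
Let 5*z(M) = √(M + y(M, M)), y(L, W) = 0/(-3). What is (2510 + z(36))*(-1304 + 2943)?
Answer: 20579284/5 ≈ 4.1159e+6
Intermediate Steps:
y(L, W) = 0 (y(L, W) = 0*(-⅓) = 0)
z(M) = √M/5 (z(M) = √(M + 0)/5 = √M/5)
(2510 + z(36))*(-1304 + 2943) = (2510 + √36/5)*(-1304 + 2943) = (2510 + (⅕)*6)*1639 = (2510 + 6/5)*1639 = (12556/5)*1639 = 20579284/5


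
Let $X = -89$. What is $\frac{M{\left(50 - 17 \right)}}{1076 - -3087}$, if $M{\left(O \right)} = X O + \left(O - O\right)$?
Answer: $- \frac{2937}{4163} \approx -0.7055$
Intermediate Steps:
$M{\left(O \right)} = - 89 O$ ($M{\left(O \right)} = - 89 O + \left(O - O\right) = - 89 O + 0 = - 89 O$)
$\frac{M{\left(50 - 17 \right)}}{1076 - -3087} = \frac{\left(-89\right) \left(50 - 17\right)}{1076 - -3087} = \frac{\left(-89\right) \left(50 - 17\right)}{1076 + 3087} = \frac{\left(-89\right) 33}{4163} = \left(-2937\right) \frac{1}{4163} = - \frac{2937}{4163}$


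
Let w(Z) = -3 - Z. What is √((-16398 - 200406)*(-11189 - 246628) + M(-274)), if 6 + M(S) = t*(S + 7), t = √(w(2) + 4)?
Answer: √(55895756862 - 267*I) ≈ 2.3642e+5 - 0.e-4*I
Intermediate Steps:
t = I (t = √((-3 - 1*2) + 4) = √((-3 - 2) + 4) = √(-5 + 4) = √(-1) = I ≈ 1.0*I)
M(S) = -6 + I*(7 + S) (M(S) = -6 + I*(S + 7) = -6 + I*(7 + S))
√((-16398 - 200406)*(-11189 - 246628) + M(-274)) = √((-16398 - 200406)*(-11189 - 246628) + (-6 + 7*I + I*(-274))) = √(-216804*(-257817) + (-6 + 7*I - 274*I)) = √(55895756868 + (-6 - 267*I)) = √(55895756862 - 267*I)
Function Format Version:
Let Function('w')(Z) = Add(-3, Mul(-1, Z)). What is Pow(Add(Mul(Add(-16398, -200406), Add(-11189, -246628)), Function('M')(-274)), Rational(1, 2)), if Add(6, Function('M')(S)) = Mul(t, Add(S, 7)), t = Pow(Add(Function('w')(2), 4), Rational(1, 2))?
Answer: Pow(Add(55895756862, Mul(-267, I)), Rational(1, 2)) ≈ Add(2.3642e+5, Mul(-0.e-4, I))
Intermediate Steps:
t = I (t = Pow(Add(Add(-3, Mul(-1, 2)), 4), Rational(1, 2)) = Pow(Add(Add(-3, -2), 4), Rational(1, 2)) = Pow(Add(-5, 4), Rational(1, 2)) = Pow(-1, Rational(1, 2)) = I ≈ Mul(1.0000, I))
Function('M')(S) = Add(-6, Mul(I, Add(7, S))) (Function('M')(S) = Add(-6, Mul(I, Add(S, 7))) = Add(-6, Mul(I, Add(7, S))))
Pow(Add(Mul(Add(-16398, -200406), Add(-11189, -246628)), Function('M')(-274)), Rational(1, 2)) = Pow(Add(Mul(Add(-16398, -200406), Add(-11189, -246628)), Add(-6, Mul(7, I), Mul(I, -274))), Rational(1, 2)) = Pow(Add(Mul(-216804, -257817), Add(-6, Mul(7, I), Mul(-274, I))), Rational(1, 2)) = Pow(Add(55895756868, Add(-6, Mul(-267, I))), Rational(1, 2)) = Pow(Add(55895756862, Mul(-267, I)), Rational(1, 2))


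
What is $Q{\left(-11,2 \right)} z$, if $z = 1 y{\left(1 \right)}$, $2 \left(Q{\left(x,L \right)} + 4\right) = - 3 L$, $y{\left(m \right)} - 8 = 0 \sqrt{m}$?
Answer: $-56$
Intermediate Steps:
$y{\left(m \right)} = 8$ ($y{\left(m \right)} = 8 + 0 \sqrt{m} = 8 + 0 = 8$)
$Q{\left(x,L \right)} = -4 - \frac{3 L}{2}$ ($Q{\left(x,L \right)} = -4 + \frac{\left(-3\right) L}{2} = -4 - \frac{3 L}{2}$)
$z = 8$ ($z = 1 \cdot 8 = 8$)
$Q{\left(-11,2 \right)} z = \left(-4 - 3\right) 8 = \left(-7\right) 8 = -56$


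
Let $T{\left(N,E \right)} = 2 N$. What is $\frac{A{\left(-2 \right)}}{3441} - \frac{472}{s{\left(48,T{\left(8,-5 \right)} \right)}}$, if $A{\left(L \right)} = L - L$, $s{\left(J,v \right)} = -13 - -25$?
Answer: $- \frac{118}{3} \approx -39.333$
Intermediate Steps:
$s{\left(J,v \right)} = 12$ ($s{\left(J,v \right)} = -13 + 25 = 12$)
$A{\left(L \right)} = 0$
$\frac{A{\left(-2 \right)}}{3441} - \frac{472}{s{\left(48,T{\left(8,-5 \right)} \right)}} = \frac{0}{3441} - \frac{472}{12} = 0 \cdot \frac{1}{3441} - \frac{118}{3} = 0 - \frac{118}{3} = - \frac{118}{3}$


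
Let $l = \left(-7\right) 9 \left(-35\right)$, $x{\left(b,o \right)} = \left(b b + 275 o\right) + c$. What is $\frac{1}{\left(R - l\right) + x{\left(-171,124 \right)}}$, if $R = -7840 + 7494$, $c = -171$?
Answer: $\frac{1}{60619} \approx 1.6496 \cdot 10^{-5}$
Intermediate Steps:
$x{\left(b,o \right)} = -171 + b^{2} + 275 o$ ($x{\left(b,o \right)} = \left(b b + 275 o\right) - 171 = \left(b^{2} + 275 o\right) - 171 = -171 + b^{2} + 275 o$)
$l = 2205$ ($l = \left(-63\right) \left(-35\right) = 2205$)
$R = -346$
$\frac{1}{\left(R - l\right) + x{\left(-171,124 \right)}} = \frac{1}{\left(-346 - 2205\right) + \left(-171 + \left(-171\right)^{2} + 275 \cdot 124\right)} = \frac{1}{\left(-346 - 2205\right) + \left(-171 + 29241 + 34100\right)} = \frac{1}{-2551 + 63170} = \frac{1}{60619}$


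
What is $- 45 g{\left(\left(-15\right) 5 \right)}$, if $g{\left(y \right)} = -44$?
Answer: $1980$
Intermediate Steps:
$- 45 g{\left(\left(-15\right) 5 \right)} = \left(-45\right) \left(-44\right) = 1980$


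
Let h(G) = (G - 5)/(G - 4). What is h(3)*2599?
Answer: 5198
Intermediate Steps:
h(G) = (-5 + G)/(-4 + G)
h(3)*2599 = ((-5 + 3)/(-4 + 3))*2599 = (-2/(-1))*2599 = -1*(-2)*2599 = 2*2599 = 5198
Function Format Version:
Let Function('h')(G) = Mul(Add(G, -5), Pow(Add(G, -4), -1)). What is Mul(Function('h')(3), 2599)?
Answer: 5198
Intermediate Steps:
Function('h')(G) = Mul(Pow(Add(-4, G), -1), Add(-5, G)) (Function('h')(G) = Mul(Add(-5, G), Pow(Add(-4, G), -1)) = Mul(Pow(Add(-4, G), -1), Add(-5, G)))
Mul(Function('h')(3), 2599) = Mul(Mul(Pow(Add(-4, 3), -1), Add(-5, 3)), 2599) = Mul(Mul(Pow(-1, -1), -2), 2599) = Mul(Mul(-1, -2), 2599) = Mul(2, 2599) = 5198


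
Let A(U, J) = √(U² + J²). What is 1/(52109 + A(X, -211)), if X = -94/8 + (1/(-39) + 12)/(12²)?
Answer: 1643489512704/85639186556370719 - 5616*√1408461122017/85639186556370719 ≈ 1.9113e-5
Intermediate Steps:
X = -65521/5616 (X = -94*⅛ + (-1/39 + 12)/144 = -47/4 + (467/39)*(1/144) = -47/4 + 467/5616 = -65521/5616 ≈ -11.667)
A(U, J) = √(J² + U²)
1/(52109 + A(X, -211)) = 1/(52109 + √((-211)² + (-65521/5616)²)) = 1/(52109 + √(44521 + 4293001441/31539456)) = 1/(52109 + √(1408461122017/31539456)) = 1/(52109 + √1408461122017/5616)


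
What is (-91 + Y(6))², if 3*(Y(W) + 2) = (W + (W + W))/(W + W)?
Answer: 34225/4 ≈ 8556.3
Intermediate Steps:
Y(W) = -3/2 (Y(W) = -2 + ((W + (W + W))/(W + W))/3 = -2 + ((W + 2*W)/((2*W)))/3 = -2 + ((3*W)*(1/(2*W)))/3 = -2 + (⅓)*(3/2) = -2 + ½ = -3/2)
(-91 + Y(6))² = (-91 - 3/2)² = (-185/2)² = 34225/4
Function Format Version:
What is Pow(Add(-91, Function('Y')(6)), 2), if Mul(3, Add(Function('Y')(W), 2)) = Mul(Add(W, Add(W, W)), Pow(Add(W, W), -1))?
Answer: Rational(34225, 4) ≈ 8556.3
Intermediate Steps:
Function('Y')(W) = Rational(-3, 2) (Function('Y')(W) = Add(-2, Mul(Rational(1, 3), Mul(Add(W, Add(W, W)), Pow(Add(W, W), -1)))) = Add(-2, Mul(Rational(1, 3), Mul(Add(W, Mul(2, W)), Pow(Mul(2, W), -1)))) = Add(-2, Mul(Rational(1, 3), Mul(Mul(3, W), Mul(Rational(1, 2), Pow(W, -1))))) = Add(-2, Mul(Rational(1, 3), Rational(3, 2))) = Add(-2, Rational(1, 2)) = Rational(-3, 2))
Pow(Add(-91, Function('Y')(6)), 2) = Pow(Add(-91, Rational(-3, 2)), 2) = Pow(Rational(-185, 2), 2) = Rational(34225, 4)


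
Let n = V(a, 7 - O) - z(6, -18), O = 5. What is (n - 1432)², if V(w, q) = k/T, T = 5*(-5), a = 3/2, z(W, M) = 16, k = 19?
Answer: 1311815961/625 ≈ 2.0989e+6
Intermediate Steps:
a = 3/2 (a = 3*(½) = 3/2 ≈ 1.5000)
T = -25
V(w, q) = -19/25 (V(w, q) = 19/(-25) = 19*(-1/25) = -19/25)
n = -419/25 (n = -19/25 - 1*16 = -19/25 - 16 = -419/25 ≈ -16.760)
(n - 1432)² = (-419/25 - 1432)² = (-36219/25)² = 1311815961/625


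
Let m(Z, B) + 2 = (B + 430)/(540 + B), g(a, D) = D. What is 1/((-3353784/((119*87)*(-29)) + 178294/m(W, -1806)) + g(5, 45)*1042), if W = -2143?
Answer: -243049/36058390313 ≈ -6.7404e-6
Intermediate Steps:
m(Z, B) = -2 + (430 + B)/(540 + B) (m(Z, B) = -2 + (B + 430)/(540 + B) = -2 + (430 + B)/(540 + B))
1/((-3353784/((119*87)*(-29)) + 178294/m(W, -1806)) + g(5, 45)*1042) = 1/((-3353784/((119*87)*(-29)) + 178294/(((-650 - 1*(-1806))/(540 - 1806)))) + 45*1042) = 1/((-3353784/(10353*(-29)) + 178294/(((-650 + 1806)/(-1266)))) + 46890) = 1/((-3353784/(-300237) + 178294/((-1/1266*1156))) + 46890) = 1/((-3353784*(-1/300237) + 178294/(-578/633)) + 46890) = 1/((159704/14297 + 178294*(-633/578)) + 46890) = 1/((159704/14297 - 56430051/289) + 46890) = 1/(-47454957923/243049 + 46890) = 1/(-36058390313/243049) = -243049/36058390313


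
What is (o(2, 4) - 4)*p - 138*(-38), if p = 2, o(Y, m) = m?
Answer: 5244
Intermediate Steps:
(o(2, 4) - 4)*p - 138*(-38) = (4 - 4)*2 - 138*(-38) = 0*2 + 5244 = 0 + 5244 = 5244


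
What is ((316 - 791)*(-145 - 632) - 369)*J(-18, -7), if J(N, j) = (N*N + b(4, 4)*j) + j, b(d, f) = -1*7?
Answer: 134946396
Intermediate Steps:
b(d, f) = -7
J(N, j) = N² - 6*j (J(N, j) = (N*N - 7*j) + j = (N² - 7*j) + j = N² - 6*j)
((316 - 791)*(-145 - 632) - 369)*J(-18, -7) = ((316 - 791)*(-145 - 632) - 369)*((-18)² - 6*(-7)) = (-475*(-777) - 369)*(324 + 42) = (369075 - 369)*366 = 368706*366 = 134946396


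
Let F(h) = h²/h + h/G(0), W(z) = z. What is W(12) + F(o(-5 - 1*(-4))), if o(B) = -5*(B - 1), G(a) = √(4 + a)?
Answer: 27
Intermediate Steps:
o(B) = 5 - 5*B (o(B) = -5*(-1 + B) = 5 - 5*B)
F(h) = 3*h/2 (F(h) = h²/h + h/(√(4 + 0)) = h + h/(√4) = h + h/2 = 3*h/2)
W(12) + F(o(-5 - 1*(-4))) = 12 + 3*(5 - 5*(-5 - 1*(-4)))/2 = 12 + 3*(5 - 5*(-5 + 4))/2 = 12 + 3*(5 - 5*(-1))/2 = 12 + 3*(5 + 5)/2 = 12 + (3/2)*10 = 12 + 15 = 27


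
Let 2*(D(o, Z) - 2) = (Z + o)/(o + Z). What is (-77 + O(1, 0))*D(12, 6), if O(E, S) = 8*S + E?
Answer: -190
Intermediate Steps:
D(o, Z) = 5/2 (D(o, Z) = 2 + ((Z + o)/(o + Z))/2 = 2 + ((Z + o)/(Z + o))/2 = 2 + (½)*1 = 2 + ½ = 5/2)
O(E, S) = E + 8*S
(-77 + O(1, 0))*D(12, 6) = (-77 + (1 + 8*0))*(5/2) = (-77 + (1 + 0))*(5/2) = (-77 + 1)*(5/2) = -76*5/2 = -190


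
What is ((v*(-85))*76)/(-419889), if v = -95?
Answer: -613700/419889 ≈ -1.4616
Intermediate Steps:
((v*(-85))*76)/(-419889) = (-95*(-85)*76)/(-419889) = (8075*76)*(-1/419889) = 613700*(-1/419889) = -613700/419889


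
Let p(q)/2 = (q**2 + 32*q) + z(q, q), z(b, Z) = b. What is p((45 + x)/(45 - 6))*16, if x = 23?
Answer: 2948480/1521 ≈ 1938.5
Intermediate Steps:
p(q) = 2*q**2 + 66*q (p(q) = 2*((q**2 + 32*q) + q) = 2*(q**2 + 33*q) = 2*q**2 + 66*q)
p((45 + x)/(45 - 6))*16 = (2*((45 + 23)/(45 - 6))*(33 + (45 + 23)/(45 - 6)))*16 = (2*(68/39)*(33 + 68/39))*16 = (2*(68/39)*(1355/39))*16 = (184280/1521)*16 = 2948480/1521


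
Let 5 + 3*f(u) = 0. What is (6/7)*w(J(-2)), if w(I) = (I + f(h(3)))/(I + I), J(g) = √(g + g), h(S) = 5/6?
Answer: 3/7 + 5*I/14 ≈ 0.42857 + 0.35714*I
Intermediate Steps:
h(S) = ⅚ (h(S) = 5*(⅙) = ⅚)
J(g) = √2*√g (J(g) = √(2*g) = √2*√g)
f(u) = -5/3 (f(u) = -5/3 + (⅓)*0 = -5/3 + 0 = -5/3)
w(I) = (-5/3 + I)/(2*I) (w(I) = (I - 5/3)/(I + I) = (-5/3 + I)/((2*I)) = (-5/3 + I)*(1/(2*I)) = (-5/3 + I)/(2*I))
(6/7)*w(J(-2)) = (6/7)*((-5 + 3*(√2*√(-2)))/(6*((√2*√(-2))))) = ((⅐)*6)*((-5 + 3*(√2*(I*√2)))/(6*((√2*(I*√2))))) = 6*((-5 + 3*(2*I))/(6*((2*I))))/7 = 6*((-I/2)*(-5 + 6*I)/6)/7 = 6*(-I*(-5 + 6*I)/12)/7 = -I*(-5 + 6*I)/14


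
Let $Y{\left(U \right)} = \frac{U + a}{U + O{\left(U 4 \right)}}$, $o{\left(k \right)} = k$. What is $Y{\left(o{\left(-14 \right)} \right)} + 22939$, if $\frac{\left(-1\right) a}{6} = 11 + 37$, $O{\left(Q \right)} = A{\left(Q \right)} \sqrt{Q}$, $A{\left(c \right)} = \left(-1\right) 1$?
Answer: $\frac{206602}{9} - \frac{151 i \sqrt{14}}{63} \approx 22956.0 - 8.9681 i$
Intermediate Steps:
$A{\left(c \right)} = -1$
$O{\left(Q \right)} = - \sqrt{Q}$
$a = -288$ ($a = - 6 \left(11 + 37\right) = \left(-6\right) 48 = -288$)
$Y{\left(U \right)} = \frac{-288 + U}{U - 2 \sqrt{U}}$ ($Y{\left(U \right)} = \frac{U - 288}{U - \sqrt{U 4}} = \frac{-288 + U}{U - \sqrt{4 U}} = \frac{-288 + U}{U - 2 \sqrt{U}}$)
$Y{\left(o{\left(-14 \right)} \right)} + 22939 = \frac{-288 - 14}{-14 - 2 \sqrt{-14}} + 22939 = \frac{1}{-14 - 2 i \sqrt{14}} \left(-302\right) + 22939 = - \frac{302}{-14 - 2 i \sqrt{14}} + 22939 = 22939 - \frac{302}{-14 - 2 i \sqrt{14}}$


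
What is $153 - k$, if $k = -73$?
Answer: $226$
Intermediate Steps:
$153 - k = 153 - -73 = 153 + 73 = 226$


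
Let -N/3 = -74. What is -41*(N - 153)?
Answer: -2829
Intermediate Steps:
N = 222 (N = -3*(-74) = 222)
-41*(N - 153) = -41*(222 - 153) = -41*69 = -2829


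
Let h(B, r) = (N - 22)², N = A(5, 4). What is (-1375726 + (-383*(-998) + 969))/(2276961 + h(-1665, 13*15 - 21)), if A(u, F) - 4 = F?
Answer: -992523/2277157 ≈ -0.43586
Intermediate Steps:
A(u, F) = 4 + F
N = 8 (N = 4 + 4 = 8)
h(B, r) = 196 (h(B, r) = (8 - 22)² = (-14)² = 196)
(-1375726 + (-383*(-998) + 969))/(2276961 + h(-1665, 13*15 - 21)) = (-1375726 + (-383*(-998) + 969))/(2276961 + 196) = (-1375726 + (382234 + 969))/2277157 = (-1375726 + 383203)*(1/2277157) = -992523*1/2277157 = -992523/2277157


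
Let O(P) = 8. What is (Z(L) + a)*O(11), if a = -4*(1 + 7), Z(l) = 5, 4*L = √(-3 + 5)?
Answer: -216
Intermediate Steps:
L = √2/4 (L = √(-3 + 5)/4 = √2/4 ≈ 0.35355)
a = -32 (a = -4*8 = -32)
(Z(L) + a)*O(11) = (5 - 32)*8 = -27*8 = -216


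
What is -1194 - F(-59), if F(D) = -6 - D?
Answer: -1247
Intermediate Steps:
-1194 - F(-59) = -1194 - (-6 - 1*(-59)) = -1194 - (-6 + 59) = -1194 - 1*53 = -1194 - 53 = -1247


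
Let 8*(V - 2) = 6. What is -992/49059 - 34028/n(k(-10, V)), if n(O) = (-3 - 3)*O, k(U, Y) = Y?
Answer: 1112908856/539649 ≈ 2062.3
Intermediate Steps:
V = 11/4 (V = 2 + (⅛)*6 = 2 + ¾ = 11/4 ≈ 2.7500)
n(O) = -6*O
-992/49059 - 34028/n(k(-10, V)) = -992/49059 - 34028/((-6*11/4)) = -992*1/49059 - 34028/(-33/2) = -992/49059 - 34028*(-2/33) = -992/49059 + 68056/33 = 1112908856/539649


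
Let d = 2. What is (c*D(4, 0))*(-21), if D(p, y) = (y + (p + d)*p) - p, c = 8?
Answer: -3360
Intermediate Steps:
D(p, y) = y - p + p*(2 + p) (D(p, y) = (y + (p + 2)*p) - p = (y + (2 + p)*p) - p = (y + p*(2 + p)) - p = y - p + p*(2 + p))
(c*D(4, 0))*(-21) = (8*(4 + 0 + 4²))*(-21) = (8*(4 + 0 + 16))*(-21) = (8*20)*(-21) = 160*(-21) = -3360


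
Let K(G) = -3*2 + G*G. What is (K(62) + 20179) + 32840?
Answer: 56857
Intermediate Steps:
K(G) = -6 + G²
(K(62) + 20179) + 32840 = ((-6 + 62²) + 20179) + 32840 = ((-6 + 3844) + 20179) + 32840 = (3838 + 20179) + 32840 = 24017 + 32840 = 56857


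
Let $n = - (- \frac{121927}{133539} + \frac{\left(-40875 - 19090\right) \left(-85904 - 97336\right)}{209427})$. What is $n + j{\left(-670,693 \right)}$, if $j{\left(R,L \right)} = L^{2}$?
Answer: $\frac{3987889042344842}{9322224051} \approx 4.2778 \cdot 10^{5}$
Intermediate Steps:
$n = - \frac{489099735923857}{9322224051}$ ($n = - (\left(-121927\right) \frac{1}{133539} + \left(-59965\right) \left(-183240\right) \frac{1}{209427}) = - (- \frac{121927}{133539} + 10987986600 \cdot \frac{1}{209427}) = - (- \frac{121927}{133539} + \frac{3662662200}{69809}) = \left(-1\right) \frac{489099735923857}{9322224051} = - \frac{489099735923857}{9322224051} \approx -52466.0$)
$n + j{\left(-670,693 \right)} = - \frac{489099735923857}{9322224051} + 693^{2} = - \frac{489099735923857}{9322224051} + 480249 = \frac{3987889042344842}{9322224051}$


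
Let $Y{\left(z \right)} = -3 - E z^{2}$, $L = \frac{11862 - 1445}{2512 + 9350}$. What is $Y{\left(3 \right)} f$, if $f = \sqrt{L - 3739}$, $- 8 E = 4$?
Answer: $\frac{i \sqrt{58442230118}}{2636} \approx 91.71 i$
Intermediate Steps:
$E = - \frac{1}{2}$ ($E = \left(- \frac{1}{8}\right) 4 = - \frac{1}{2} \approx -0.5$)
$L = \frac{10417}{11862} \approx 0.87818$
$Y{\left(z \right)} = -3 + \frac{z^{2}}{2}$ ($Y{\left(z \right)} = -3 - - \frac{z^{2}}{2} = -3 + \frac{z^{2}}{2}$)
$f = \frac{i \sqrt{58442230118}}{3954}$ ($f = \sqrt{\frac{10417}{11862} - 3739} = \sqrt{- \frac{44341601}{11862}} = \frac{i \sqrt{58442230118}}{3954} \approx 61.14 i$)
$Y{\left(3 \right)} f = \left(-3 + \frac{3^{2}}{2}\right) \frac{i \sqrt{58442230118}}{3954} = \left(-3 + \frac{1}{2} \cdot 9\right) \frac{i \sqrt{58442230118}}{3954} = \left(-3 + \frac{9}{2}\right) \frac{i \sqrt{58442230118}}{3954} = \frac{3 \frac{i \sqrt{58442230118}}{3954}}{2} = \frac{i \sqrt{58442230118}}{2636}$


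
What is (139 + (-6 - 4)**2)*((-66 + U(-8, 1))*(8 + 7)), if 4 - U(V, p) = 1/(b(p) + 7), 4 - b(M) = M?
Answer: -445257/2 ≈ -2.2263e+5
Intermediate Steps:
b(M) = 4 - M
U(V, p) = 4 - 1/(11 - p) (U(V, p) = 4 - 1/((4 - p) + 7) = 4 - 1/(11 - p))
(139 + (-6 - 4)**2)*((-66 + U(-8, 1))*(8 + 7)) = (139 + (-6 - 4)**2)*((-66 + (-43 + 4*1)/(-11 + 1))*(8 + 7)) = (139 + (-10)**2)*((-66 + (-43 + 4)/(-10))*15) = (139 + 100)*((-66 - 1/10*(-39))*15) = 239*((-66 + 39/10)*15) = 239*(-621/10*15) = 239*(-1863/2) = -445257/2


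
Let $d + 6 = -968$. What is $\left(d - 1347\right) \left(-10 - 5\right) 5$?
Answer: $174075$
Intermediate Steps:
$d = -974$ ($d = -6 - 968 = -974$)
$\left(d - 1347\right) \left(-10 - 5\right) 5 = \left(-974 - 1347\right) \left(-10 - 5\right) 5 = - 2321 \left(\left(-15\right) 5\right) = \left(-2321\right) \left(-75\right) = 174075$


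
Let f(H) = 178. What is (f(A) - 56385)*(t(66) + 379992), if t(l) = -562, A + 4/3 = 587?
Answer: -21326622010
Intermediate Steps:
A = 1757/3 (A = -4/3 + 587 = 1757/3 ≈ 585.67)
(f(A) - 56385)*(t(66) + 379992) = (178 - 56385)*(-562 + 379992) = -56207*379430 = -21326622010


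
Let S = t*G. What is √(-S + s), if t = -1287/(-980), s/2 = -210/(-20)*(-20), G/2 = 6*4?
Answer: 2*I*√147930/35 ≈ 21.978*I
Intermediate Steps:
G = 48 (G = 2*(6*4) = 2*24 = 48)
s = -420 (s = 2*(-210/(-20)*(-20)) = 2*(-210*(-1)/20*(-20)) = 2*(-30*(-7/20)*(-20)) = 2*((21/2)*(-20)) = 2*(-210) = -420)
t = 1287/980 (t = -1287*(-1/980) = 1287/980 ≈ 1.3133)
S = 15444/245 (S = (1287/980)*48 = 15444/245 ≈ 63.037)
√(-S + s) = √(-1*15444/245 - 420) = √(-15444/245 - 420) = √(-118344/245) = 2*I*√147930/35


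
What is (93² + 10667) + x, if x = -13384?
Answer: 5932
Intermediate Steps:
(93² + 10667) + x = (93² + 10667) - 13384 = (8649 + 10667) - 13384 = 19316 - 13384 = 5932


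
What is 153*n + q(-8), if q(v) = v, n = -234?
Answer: -35810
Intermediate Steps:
153*n + q(-8) = 153*(-234) - 8 = -35802 - 8 = -35810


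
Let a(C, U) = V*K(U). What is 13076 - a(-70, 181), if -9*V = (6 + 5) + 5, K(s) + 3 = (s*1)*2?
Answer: 123428/9 ≈ 13714.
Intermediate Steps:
K(s) = -3 + 2*s (K(s) = -3 + (s*1)*2 = -3 + s*2 = -3 + 2*s)
V = -16/9 (V = -((6 + 5) + 5)/9 = -(11 + 5)/9 = -⅑*16 = -16/9 ≈ -1.7778)
a(C, U) = 16/3 - 32*U/9 (a(C, U) = -16*(-3 + 2*U)/9 = 16/3 - 32*U/9)
13076 - a(-70, 181) = 13076 - (16/3 - 32/9*181) = 13076 - (16/3 - 5792/9) = 13076 - 1*(-5744/9) = 13076 + 5744/9 = 123428/9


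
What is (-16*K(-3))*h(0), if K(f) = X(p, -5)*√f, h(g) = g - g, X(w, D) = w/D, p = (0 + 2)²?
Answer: 0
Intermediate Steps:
p = 4 (p = 2² = 4)
h(g) = 0
K(f) = -4*√f/5 (K(f) = (4/(-5))*√f = (4*(-⅕))*√f = -4*√f/5)
(-16*K(-3))*h(0) = -(-64)*√(-3)/5*0 = -(-64)*I*√3/5*0 = (64*I*√3/5)*0 = 0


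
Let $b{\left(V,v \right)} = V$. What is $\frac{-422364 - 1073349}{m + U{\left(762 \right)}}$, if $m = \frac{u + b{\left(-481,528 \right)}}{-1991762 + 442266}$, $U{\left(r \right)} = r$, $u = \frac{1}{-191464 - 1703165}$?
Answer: $- \frac{2195497326795854796}{1118509797369179} \approx -1962.9$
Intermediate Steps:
$u = - \frac{1}{1894629}$ ($u = \frac{1}{-1894629} = - \frac{1}{1894629} \approx -5.2781 \cdot 10^{-7}$)
$m = \frac{455658275}{1467860028492}$ ($m = \frac{- \frac{1}{1894629} - 481}{-1991762 + 442266} = - \frac{911316550}{1894629 \left(-1549496\right)} = \left(- \frac{911316550}{1894629}\right) \left(- \frac{1}{1549496}\right) = \frac{455658275}{1467860028492} \approx 0.00031042$)
$\frac{-422364 - 1073349}{m + U{\left(762 \right)}} = \frac{-422364 - 1073349}{\frac{455658275}{1467860028492} + 762} = - \frac{1495713}{\frac{1118509797369179}{1467860028492}} = \left(-1495713\right) \frac{1467860028492}{1118509797369179} = - \frac{2195497326795854796}{1118509797369179}$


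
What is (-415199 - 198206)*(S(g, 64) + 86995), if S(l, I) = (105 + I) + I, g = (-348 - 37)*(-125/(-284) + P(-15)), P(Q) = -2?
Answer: -53506091340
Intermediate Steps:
g = 170555/284 (g = (-348 - 37)*(-125/(-284) - 2) = -385*(-125*(-1/284) - 2) = -385*(125/284 - 2) = -385*(-443/284) = 170555/284 ≈ 600.55)
S(l, I) = 105 + 2*I
(-415199 - 198206)*(S(g, 64) + 86995) = (-415199 - 198206)*((105 + 2*64) + 86995) = -613405*((105 + 128) + 86995) = -613405*(233 + 86995) = -613405*87228 = -53506091340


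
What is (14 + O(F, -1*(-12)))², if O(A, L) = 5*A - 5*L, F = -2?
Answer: 3136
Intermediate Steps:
O(A, L) = -5*L + 5*A
(14 + O(F, -1*(-12)))² = (14 + (-(-5)*(-12) + 5*(-2)))² = (14 + (-5*12 - 10))² = (14 + (-60 - 10))² = (14 - 70)² = (-56)² = 3136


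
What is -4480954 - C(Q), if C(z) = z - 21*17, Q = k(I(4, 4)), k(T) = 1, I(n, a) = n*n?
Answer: -4480598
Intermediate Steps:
I(n, a) = n²
Q = 1
C(z) = -357 + z (C(z) = z - 357 = -357 + z)
-4480954 - C(Q) = -4480954 - (-357 + 1) = -4480954 - 1*(-356) = -4480954 + 356 = -4480598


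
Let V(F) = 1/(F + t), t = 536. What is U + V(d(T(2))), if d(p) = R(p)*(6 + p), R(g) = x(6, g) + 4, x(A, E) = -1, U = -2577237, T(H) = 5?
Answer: -1466447852/569 ≈ -2.5772e+6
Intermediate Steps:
R(g) = 3 (R(g) = -1 + 4 = 3)
d(p) = 18 + 3*p (d(p) = 3*(6 + p) = 18 + 3*p)
V(F) = 1/(536 + F) (V(F) = 1/(F + 536) = 1/(536 + F))
U + V(d(T(2))) = -2577237 + 1/(536 + (18 + 3*5)) = -2577237 + 1/(536 + (18 + 15)) = -2577237 + 1/(536 + 33) = -2577237 + 1/569 = -1466447852/569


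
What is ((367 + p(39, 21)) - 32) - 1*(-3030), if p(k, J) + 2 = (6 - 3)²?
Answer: 3372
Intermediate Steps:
p(k, J) = 7 (p(k, J) = -2 + (6 - 3)² = -2 + 3² = -2 + 9 = 7)
((367 + p(39, 21)) - 32) - 1*(-3030) = ((367 + 7) - 32) - 1*(-3030) = (374 - 32) + 3030 = 342 + 3030 = 3372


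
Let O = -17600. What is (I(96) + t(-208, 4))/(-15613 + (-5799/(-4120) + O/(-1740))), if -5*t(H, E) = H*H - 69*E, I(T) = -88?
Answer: 40432032/72625891 ≈ 0.55672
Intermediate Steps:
t(H, E) = -H**2/5 + 69*E/5 (t(H, E) = -(H*H - 69*E)/5 = -(H**2 - 69*E)/5 = -H**2/5 + 69*E/5)
(I(96) + t(-208, 4))/(-15613 + (-5799/(-4120) + O/(-1740))) = (-88 + (-1/5*(-208)**2 + (69/5)*4))/(-15613 + (-5799/(-4120) - 17600/(-1740))) = (-88 + (-1/5*43264 + 276/5))/(-15613 + (-5799*(-1/4120) - 17600*(-1/1740))) = (-88 + (-43264/5 + 276/5))/(-15613 + (5799/4120 + 880/87)) = (-88 - 42988/5)/(-15613 + 4130113/358440) = -43428/(5*(-5592193607/358440)) = -43428/5*(-358440/5592193607) = 40432032/72625891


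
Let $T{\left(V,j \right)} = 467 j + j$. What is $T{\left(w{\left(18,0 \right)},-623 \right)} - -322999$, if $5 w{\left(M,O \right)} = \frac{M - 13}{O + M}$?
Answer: $31435$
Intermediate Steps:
$w{\left(M,O \right)} = \frac{-13 + M}{5 \left(M + O\right)}$ ($w{\left(M,O \right)} = \frac{\left(M - 13\right) \frac{1}{O + M}}{5} = \frac{\left(-13 + M\right) \frac{1}{M + O}}{5} = \frac{\frac{1}{M + O} \left(-13 + M\right)}{5} = \frac{-13 + M}{5 \left(M + O\right)}$)
$T{\left(V,j \right)} = 468 j$
$T{\left(w{\left(18,0 \right)},-623 \right)} - -322999 = 468 \left(-623\right) - -322999 = -291564 + 322999 = 31435$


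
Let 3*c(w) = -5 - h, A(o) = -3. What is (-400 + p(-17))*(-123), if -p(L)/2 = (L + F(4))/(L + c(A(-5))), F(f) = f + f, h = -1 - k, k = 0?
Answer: 2712642/55 ≈ 49321.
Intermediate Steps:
h = -1 (h = -1 - 1*0 = -1 + 0 = -1)
c(w) = -4/3 (c(w) = (-5 - 1*(-1))/3 = (-5 + 1)/3 = (⅓)*(-4) = -4/3)
F(f) = 2*f
p(L) = -2*(8 + L)/(-4/3 + L) (p(L) = -2*(L + 2*4)/(L - 4/3) = -2*(L + 8)/(-4/3 + L) = -2*(8 + L)/(-4/3 + L))
(-400 + p(-17))*(-123) = (-400 + 6*(-8 - 1*(-17))/(-4 + 3*(-17)))*(-123) = (-400 + 6*(-8 + 17)/(-4 - 51))*(-123) = (-400 + 6*9/(-55))*(-123) = (-400 + 6*(-1/55)*9)*(-123) = (-400 - 54/55)*(-123) = -22054/55*(-123) = 2712642/55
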